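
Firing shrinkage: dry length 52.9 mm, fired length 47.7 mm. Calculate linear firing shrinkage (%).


FS = (52.9 - 47.7) / 52.9 * 100 = 9.83%

9.83


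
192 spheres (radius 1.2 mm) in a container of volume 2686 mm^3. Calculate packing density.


V_sphere = 4/3*pi*1.2^3 = 7.2382 mm^3
Total V = 192*7.2382 = 1389.7344 mm^3
PD = 1389.7344 / 2686 = 0.517

0.517


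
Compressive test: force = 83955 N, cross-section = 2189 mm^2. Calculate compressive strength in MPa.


CS = 83955 / 2189 = 38.4 MPa

38.4


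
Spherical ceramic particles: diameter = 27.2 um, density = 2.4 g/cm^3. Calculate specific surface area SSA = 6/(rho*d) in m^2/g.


SSA = 6 / (2.4 * 27.2) = 0.092 m^2/g

0.092


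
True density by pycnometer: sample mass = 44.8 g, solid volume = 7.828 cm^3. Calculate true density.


TD = 44.8 / 7.828 = 5.723 g/cm^3

5.723


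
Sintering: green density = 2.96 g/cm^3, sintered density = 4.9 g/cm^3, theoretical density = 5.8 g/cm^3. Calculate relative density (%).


Relative = 4.9 / 5.8 * 100 = 84.5%

84.5


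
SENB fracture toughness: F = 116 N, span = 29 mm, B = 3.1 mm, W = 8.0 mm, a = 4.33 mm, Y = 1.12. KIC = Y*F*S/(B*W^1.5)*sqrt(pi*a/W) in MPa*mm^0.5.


KIC = 1.12*116*29/(3.1*8.0^1.5)*sqrt(pi*4.33/8.0) = 70.04

70.04


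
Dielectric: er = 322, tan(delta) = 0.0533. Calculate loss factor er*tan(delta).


Loss = 322 * 0.0533 = 17.163

17.163


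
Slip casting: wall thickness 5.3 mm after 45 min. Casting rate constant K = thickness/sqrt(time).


K = 5.3 / sqrt(45) = 5.3 / 6.7082 = 0.79 mm/min^0.5

0.79


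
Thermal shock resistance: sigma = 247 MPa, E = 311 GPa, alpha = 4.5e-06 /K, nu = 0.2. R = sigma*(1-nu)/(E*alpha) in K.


R = 247*(1-0.2)/(311*1000*4.5e-06) = 141 K

141


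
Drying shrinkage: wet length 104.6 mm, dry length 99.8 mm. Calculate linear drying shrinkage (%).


DS = (104.6 - 99.8) / 104.6 * 100 = 4.59%

4.59


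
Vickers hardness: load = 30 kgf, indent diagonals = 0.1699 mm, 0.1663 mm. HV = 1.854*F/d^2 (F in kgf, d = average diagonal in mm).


d_avg = (0.1699+0.1663)/2 = 0.1681 mm
HV = 1.854*30/0.1681^2 = 1968

1968


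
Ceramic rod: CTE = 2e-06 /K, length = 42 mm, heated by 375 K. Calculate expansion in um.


dL = 2e-06 * 42 * 375 * 1000 = 31.5 um

31.5


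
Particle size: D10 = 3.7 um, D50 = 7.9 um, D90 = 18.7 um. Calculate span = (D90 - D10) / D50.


Span = (18.7 - 3.7) / 7.9 = 15.0 / 7.9 = 1.899

1.899


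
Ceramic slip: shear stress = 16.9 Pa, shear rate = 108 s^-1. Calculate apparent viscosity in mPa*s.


eta = tau/gamma * 1000 = 16.9/108 * 1000 = 156.5 mPa*s

156.5


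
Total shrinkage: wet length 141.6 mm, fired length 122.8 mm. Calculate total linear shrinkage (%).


TS = (141.6 - 122.8) / 141.6 * 100 = 13.28%

13.28


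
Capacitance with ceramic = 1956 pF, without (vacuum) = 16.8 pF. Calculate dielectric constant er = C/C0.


er = 1956 / 16.8 = 116.43

116.43


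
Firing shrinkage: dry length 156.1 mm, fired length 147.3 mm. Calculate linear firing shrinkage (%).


FS = (156.1 - 147.3) / 156.1 * 100 = 5.64%

5.64


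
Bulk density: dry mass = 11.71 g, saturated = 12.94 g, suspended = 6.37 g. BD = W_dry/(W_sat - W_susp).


BD = 11.71 / (12.94 - 6.37) = 11.71 / 6.57 = 1.782 g/cm^3

1.782


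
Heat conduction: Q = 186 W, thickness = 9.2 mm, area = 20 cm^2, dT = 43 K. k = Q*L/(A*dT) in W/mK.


k = 186*9.2/1000/(20/10000*43) = 19.9 W/mK

19.9


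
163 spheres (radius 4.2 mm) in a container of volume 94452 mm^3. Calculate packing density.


V_sphere = 4/3*pi*4.2^3 = 310.3391 mm^3
Total V = 163*310.3391 = 50585.2733 mm^3
PD = 50585.2733 / 94452 = 0.536

0.536


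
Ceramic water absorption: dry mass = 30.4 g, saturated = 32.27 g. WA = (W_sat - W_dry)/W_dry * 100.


WA = (32.27 - 30.4) / 30.4 * 100 = 6.15%

6.15


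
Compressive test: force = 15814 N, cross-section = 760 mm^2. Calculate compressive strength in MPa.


CS = 15814 / 760 = 20.8 MPa

20.8


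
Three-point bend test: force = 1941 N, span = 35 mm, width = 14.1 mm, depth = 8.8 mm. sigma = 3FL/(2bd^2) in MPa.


sigma = 3*1941*35/(2*14.1*8.8^2) = 93.3 MPa

93.3


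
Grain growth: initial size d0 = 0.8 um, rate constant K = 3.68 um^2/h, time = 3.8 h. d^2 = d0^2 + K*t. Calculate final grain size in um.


d^2 = 0.8^2 + 3.68*3.8 = 14.624
d = sqrt(14.624) = 3.82 um

3.82


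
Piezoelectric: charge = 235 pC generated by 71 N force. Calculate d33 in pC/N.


d33 = 235 / 71 = 3.3 pC/N

3.3


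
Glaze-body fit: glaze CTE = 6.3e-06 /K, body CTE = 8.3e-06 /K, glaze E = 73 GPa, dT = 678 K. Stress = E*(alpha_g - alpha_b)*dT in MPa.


Stress = 73*1000*(6.3e-06 - 8.3e-06)*678 = -99.0 MPa

-99.0


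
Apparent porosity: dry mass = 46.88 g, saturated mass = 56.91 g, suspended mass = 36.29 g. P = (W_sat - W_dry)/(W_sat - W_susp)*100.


P = (56.91 - 46.88) / (56.91 - 36.29) * 100 = 10.03 / 20.62 * 100 = 48.6%

48.6


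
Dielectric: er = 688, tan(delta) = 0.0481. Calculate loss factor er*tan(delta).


Loss = 688 * 0.0481 = 33.093

33.093


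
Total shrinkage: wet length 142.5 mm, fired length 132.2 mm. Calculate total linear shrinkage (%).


TS = (142.5 - 132.2) / 142.5 * 100 = 7.23%

7.23


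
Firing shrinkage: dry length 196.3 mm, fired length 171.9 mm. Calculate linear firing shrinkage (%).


FS = (196.3 - 171.9) / 196.3 * 100 = 12.43%

12.43


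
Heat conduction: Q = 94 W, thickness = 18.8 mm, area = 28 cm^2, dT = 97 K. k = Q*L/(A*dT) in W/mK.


k = 94*18.8/1000/(28/10000*97) = 6.51 W/mK

6.51


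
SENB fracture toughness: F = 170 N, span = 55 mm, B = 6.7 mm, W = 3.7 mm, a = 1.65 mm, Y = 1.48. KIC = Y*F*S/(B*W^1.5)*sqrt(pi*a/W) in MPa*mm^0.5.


KIC = 1.48*170*55/(6.7*3.7^1.5)*sqrt(pi*1.65/3.7) = 343.49

343.49


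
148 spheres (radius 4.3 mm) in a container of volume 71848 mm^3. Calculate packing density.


V_sphere = 4/3*pi*4.3^3 = 333.0381 mm^3
Total V = 148*333.0381 = 49289.6388 mm^3
PD = 49289.6388 / 71848 = 0.686

0.686


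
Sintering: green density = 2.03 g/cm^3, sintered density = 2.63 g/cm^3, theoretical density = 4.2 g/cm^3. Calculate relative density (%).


Relative = 2.63 / 4.2 * 100 = 62.6%

62.6


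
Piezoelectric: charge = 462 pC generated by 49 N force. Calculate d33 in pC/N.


d33 = 462 / 49 = 9.4 pC/N

9.4


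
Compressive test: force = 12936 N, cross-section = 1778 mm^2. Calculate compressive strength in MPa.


CS = 12936 / 1778 = 7.3 MPa

7.3


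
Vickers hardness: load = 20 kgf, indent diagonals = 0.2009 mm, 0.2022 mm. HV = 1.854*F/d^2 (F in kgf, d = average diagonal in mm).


d_avg = (0.2009+0.2022)/2 = 0.20155 mm
HV = 1.854*20/0.20155^2 = 913

913


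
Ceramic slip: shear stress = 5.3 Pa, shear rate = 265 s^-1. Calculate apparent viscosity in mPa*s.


eta = tau/gamma * 1000 = 5.3/265 * 1000 = 20.0 mPa*s

20.0


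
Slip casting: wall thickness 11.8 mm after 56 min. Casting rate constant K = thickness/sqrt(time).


K = 11.8 / sqrt(56) = 11.8 / 7.4833 = 1.577 mm/min^0.5

1.577


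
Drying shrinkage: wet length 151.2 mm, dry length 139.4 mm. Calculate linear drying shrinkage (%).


DS = (151.2 - 139.4) / 151.2 * 100 = 7.8%

7.8


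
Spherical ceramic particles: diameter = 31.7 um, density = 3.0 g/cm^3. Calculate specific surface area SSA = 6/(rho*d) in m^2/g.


SSA = 6 / (3.0 * 31.7) = 0.063 m^2/g

0.063


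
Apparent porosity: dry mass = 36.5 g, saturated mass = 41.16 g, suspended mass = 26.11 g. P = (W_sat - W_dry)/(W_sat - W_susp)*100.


P = (41.16 - 36.5) / (41.16 - 26.11) * 100 = 4.66 / 15.05 * 100 = 31.0%

31.0


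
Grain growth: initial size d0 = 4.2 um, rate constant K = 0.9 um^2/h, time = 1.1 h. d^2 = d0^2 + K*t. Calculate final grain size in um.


d^2 = 4.2^2 + 0.9*1.1 = 18.63
d = sqrt(18.63) = 4.32 um

4.32


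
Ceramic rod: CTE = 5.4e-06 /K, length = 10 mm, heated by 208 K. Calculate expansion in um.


dL = 5.4e-06 * 10 * 208 * 1000 = 11.232 um

11.232


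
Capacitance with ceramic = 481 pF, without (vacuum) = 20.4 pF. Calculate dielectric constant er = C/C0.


er = 481 / 20.4 = 23.58

23.58


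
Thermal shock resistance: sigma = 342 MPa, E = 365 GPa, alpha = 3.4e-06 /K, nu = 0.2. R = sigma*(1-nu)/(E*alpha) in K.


R = 342*(1-0.2)/(365*1000*3.4e-06) = 220 K

220


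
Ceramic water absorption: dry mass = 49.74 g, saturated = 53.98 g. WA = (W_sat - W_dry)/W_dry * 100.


WA = (53.98 - 49.74) / 49.74 * 100 = 8.52%

8.52


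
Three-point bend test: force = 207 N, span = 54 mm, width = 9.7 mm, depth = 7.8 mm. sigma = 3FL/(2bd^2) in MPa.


sigma = 3*207*54/(2*9.7*7.8^2) = 28.4 MPa

28.4


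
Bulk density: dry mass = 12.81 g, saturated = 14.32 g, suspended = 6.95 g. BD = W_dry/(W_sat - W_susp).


BD = 12.81 / (14.32 - 6.95) = 12.81 / 7.37 = 1.738 g/cm^3

1.738


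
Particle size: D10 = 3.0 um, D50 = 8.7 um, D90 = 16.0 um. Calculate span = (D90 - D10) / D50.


Span = (16.0 - 3.0) / 8.7 = 13.0 / 8.7 = 1.494

1.494


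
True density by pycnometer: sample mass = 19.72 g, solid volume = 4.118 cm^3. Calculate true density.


TD = 19.72 / 4.118 = 4.789 g/cm^3

4.789


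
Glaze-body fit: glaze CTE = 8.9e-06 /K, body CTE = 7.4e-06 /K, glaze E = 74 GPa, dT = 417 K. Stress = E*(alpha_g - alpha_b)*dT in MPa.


Stress = 74*1000*(8.9e-06 - 7.4e-06)*417 = 46.3 MPa

46.3


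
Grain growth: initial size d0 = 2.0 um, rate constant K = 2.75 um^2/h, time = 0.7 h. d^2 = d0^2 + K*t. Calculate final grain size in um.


d^2 = 2.0^2 + 2.75*0.7 = 5.925
d = sqrt(5.925) = 2.43 um

2.43


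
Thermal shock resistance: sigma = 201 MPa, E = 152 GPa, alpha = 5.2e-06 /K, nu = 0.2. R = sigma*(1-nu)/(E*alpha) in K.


R = 201*(1-0.2)/(152*1000*5.2e-06) = 203 K

203


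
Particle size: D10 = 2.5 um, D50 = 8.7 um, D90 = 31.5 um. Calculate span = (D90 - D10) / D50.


Span = (31.5 - 2.5) / 8.7 = 29.0 / 8.7 = 3.333

3.333


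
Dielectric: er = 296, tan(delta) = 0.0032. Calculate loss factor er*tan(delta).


Loss = 296 * 0.0032 = 0.947

0.947


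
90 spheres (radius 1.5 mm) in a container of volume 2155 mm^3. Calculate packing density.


V_sphere = 4/3*pi*1.5^3 = 14.1372 mm^3
Total V = 90*14.1372 = 1272.348 mm^3
PD = 1272.348 / 2155 = 0.59

0.59


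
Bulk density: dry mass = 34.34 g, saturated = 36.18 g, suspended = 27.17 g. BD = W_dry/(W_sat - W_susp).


BD = 34.34 / (36.18 - 27.17) = 34.34 / 9.01 = 3.811 g/cm^3

3.811


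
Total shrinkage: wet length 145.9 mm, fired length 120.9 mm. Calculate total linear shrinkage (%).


TS = (145.9 - 120.9) / 145.9 * 100 = 17.14%

17.14


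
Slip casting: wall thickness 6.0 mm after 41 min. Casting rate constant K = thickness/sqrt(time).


K = 6.0 / sqrt(41) = 6.0 / 6.4031 = 0.937 mm/min^0.5

0.937


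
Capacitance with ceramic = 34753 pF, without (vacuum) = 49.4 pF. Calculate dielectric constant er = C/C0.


er = 34753 / 49.4 = 703.5

703.5


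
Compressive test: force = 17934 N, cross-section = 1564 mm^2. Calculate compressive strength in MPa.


CS = 17934 / 1564 = 11.5 MPa

11.5


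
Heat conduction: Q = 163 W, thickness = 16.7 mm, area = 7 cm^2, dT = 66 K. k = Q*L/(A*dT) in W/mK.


k = 163*16.7/1000/(7/10000*66) = 58.92 W/mK

58.92


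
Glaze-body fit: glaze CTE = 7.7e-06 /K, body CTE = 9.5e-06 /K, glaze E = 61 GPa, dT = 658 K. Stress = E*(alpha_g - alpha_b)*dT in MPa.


Stress = 61*1000*(7.7e-06 - 9.5e-06)*658 = -72.2 MPa

-72.2


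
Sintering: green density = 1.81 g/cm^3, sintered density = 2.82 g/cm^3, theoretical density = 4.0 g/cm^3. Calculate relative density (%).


Relative = 2.82 / 4.0 * 100 = 70.5%

70.5


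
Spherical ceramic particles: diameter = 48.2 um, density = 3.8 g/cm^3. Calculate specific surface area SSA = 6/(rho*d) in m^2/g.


SSA = 6 / (3.8 * 48.2) = 0.033 m^2/g

0.033


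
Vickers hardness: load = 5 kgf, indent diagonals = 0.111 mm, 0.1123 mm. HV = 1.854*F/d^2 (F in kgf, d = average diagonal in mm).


d_avg = (0.111+0.1123)/2 = 0.11165 mm
HV = 1.854*5/0.11165^2 = 744

744


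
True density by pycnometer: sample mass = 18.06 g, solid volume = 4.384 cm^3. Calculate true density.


TD = 18.06 / 4.384 = 4.12 g/cm^3

4.12


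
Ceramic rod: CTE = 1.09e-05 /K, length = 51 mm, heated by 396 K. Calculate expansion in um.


dL = 1.09e-05 * 51 * 396 * 1000 = 220.136 um

220.136


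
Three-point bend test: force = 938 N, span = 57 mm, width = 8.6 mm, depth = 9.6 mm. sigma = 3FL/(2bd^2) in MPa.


sigma = 3*938*57/(2*8.6*9.6^2) = 101.2 MPa

101.2


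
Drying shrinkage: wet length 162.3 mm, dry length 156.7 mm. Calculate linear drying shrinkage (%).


DS = (162.3 - 156.7) / 162.3 * 100 = 3.45%

3.45


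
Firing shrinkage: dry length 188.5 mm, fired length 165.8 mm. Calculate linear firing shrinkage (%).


FS = (188.5 - 165.8) / 188.5 * 100 = 12.04%

12.04


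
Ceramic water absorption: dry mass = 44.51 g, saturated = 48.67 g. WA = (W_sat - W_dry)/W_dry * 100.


WA = (48.67 - 44.51) / 44.51 * 100 = 9.35%

9.35


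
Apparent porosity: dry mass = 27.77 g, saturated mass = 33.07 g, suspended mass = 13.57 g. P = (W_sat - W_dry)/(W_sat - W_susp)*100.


P = (33.07 - 27.77) / (33.07 - 13.57) * 100 = 5.3 / 19.5 * 100 = 27.2%

27.2


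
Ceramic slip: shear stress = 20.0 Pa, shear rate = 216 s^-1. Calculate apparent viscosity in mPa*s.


eta = tau/gamma * 1000 = 20.0/216 * 1000 = 92.6 mPa*s

92.6


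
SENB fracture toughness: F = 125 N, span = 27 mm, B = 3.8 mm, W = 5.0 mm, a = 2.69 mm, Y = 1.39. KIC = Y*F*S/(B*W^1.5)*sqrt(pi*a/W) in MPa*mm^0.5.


KIC = 1.39*125*27/(3.8*5.0^1.5)*sqrt(pi*2.69/5.0) = 143.55

143.55


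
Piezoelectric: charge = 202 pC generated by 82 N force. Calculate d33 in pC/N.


d33 = 202 / 82 = 2.5 pC/N

2.5


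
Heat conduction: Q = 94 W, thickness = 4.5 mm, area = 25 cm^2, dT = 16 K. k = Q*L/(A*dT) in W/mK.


k = 94*4.5/1000/(25/10000*16) = 10.58 W/mK

10.58


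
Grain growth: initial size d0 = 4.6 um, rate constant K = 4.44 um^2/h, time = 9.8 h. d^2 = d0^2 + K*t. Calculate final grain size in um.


d^2 = 4.6^2 + 4.44*9.8 = 64.672
d = sqrt(64.672) = 8.04 um

8.04


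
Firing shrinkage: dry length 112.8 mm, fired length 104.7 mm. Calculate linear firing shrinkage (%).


FS = (112.8 - 104.7) / 112.8 * 100 = 7.18%

7.18


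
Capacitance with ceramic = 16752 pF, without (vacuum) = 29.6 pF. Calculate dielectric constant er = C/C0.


er = 16752 / 29.6 = 565.95

565.95


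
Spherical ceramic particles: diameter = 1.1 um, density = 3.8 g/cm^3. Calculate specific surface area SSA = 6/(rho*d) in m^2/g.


SSA = 6 / (3.8 * 1.1) = 1.435 m^2/g

1.435


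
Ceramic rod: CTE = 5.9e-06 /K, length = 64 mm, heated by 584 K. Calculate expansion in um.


dL = 5.9e-06 * 64 * 584 * 1000 = 220.518 um

220.518


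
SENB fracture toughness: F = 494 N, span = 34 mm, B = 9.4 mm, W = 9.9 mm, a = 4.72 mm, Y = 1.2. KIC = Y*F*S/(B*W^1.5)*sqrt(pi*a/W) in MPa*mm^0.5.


KIC = 1.2*494*34/(9.4*9.9^1.5)*sqrt(pi*4.72/9.9) = 84.24

84.24


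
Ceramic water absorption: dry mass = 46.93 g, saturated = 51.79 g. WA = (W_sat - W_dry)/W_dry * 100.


WA = (51.79 - 46.93) / 46.93 * 100 = 10.36%

10.36


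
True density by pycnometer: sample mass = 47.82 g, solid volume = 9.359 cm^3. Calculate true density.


TD = 47.82 / 9.359 = 5.11 g/cm^3

5.11


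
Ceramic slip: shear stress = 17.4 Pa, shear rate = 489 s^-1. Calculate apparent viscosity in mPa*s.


eta = tau/gamma * 1000 = 17.4/489 * 1000 = 35.6 mPa*s

35.6


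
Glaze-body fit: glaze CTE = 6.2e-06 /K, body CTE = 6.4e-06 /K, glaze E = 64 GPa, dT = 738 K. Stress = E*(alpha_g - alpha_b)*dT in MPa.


Stress = 64*1000*(6.2e-06 - 6.4e-06)*738 = -9.4 MPa

-9.4


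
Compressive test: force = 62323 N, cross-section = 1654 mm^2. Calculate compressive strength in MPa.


CS = 62323 / 1654 = 37.7 MPa

37.7


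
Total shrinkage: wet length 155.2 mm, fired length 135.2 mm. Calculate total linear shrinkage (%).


TS = (155.2 - 135.2) / 155.2 * 100 = 12.89%

12.89


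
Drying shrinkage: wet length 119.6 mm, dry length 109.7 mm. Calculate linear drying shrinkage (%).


DS = (119.6 - 109.7) / 119.6 * 100 = 8.28%

8.28


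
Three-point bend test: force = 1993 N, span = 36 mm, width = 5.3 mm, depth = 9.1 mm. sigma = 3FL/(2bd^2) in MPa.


sigma = 3*1993*36/(2*5.3*9.1^2) = 245.2 MPa

245.2


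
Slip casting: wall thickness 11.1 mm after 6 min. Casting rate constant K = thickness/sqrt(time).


K = 11.1 / sqrt(6) = 11.1 / 2.4495 = 4.532 mm/min^0.5

4.532


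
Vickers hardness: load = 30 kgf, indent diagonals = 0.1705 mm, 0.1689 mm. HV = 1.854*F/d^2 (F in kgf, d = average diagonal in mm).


d_avg = (0.1705+0.1689)/2 = 0.1697 mm
HV = 1.854*30/0.1697^2 = 1931

1931


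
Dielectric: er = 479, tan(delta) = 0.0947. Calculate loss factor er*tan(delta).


Loss = 479 * 0.0947 = 45.361

45.361


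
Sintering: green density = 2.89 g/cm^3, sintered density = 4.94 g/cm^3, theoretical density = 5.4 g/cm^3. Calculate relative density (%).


Relative = 4.94 / 5.4 * 100 = 91.5%

91.5


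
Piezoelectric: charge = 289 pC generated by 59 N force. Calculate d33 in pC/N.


d33 = 289 / 59 = 4.9 pC/N

4.9


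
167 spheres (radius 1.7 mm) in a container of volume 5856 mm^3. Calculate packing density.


V_sphere = 4/3*pi*1.7^3 = 20.5795 mm^3
Total V = 167*20.5795 = 3436.7765 mm^3
PD = 3436.7765 / 5856 = 0.587

0.587


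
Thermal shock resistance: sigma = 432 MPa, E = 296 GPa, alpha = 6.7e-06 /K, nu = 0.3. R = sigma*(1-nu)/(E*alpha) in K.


R = 432*(1-0.3)/(296*1000*6.7e-06) = 152 K

152


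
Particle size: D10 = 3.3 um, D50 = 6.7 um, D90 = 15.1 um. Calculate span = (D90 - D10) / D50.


Span = (15.1 - 3.3) / 6.7 = 11.8 / 6.7 = 1.761

1.761


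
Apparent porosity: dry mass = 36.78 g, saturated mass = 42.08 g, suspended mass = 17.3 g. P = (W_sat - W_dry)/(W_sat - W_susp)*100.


P = (42.08 - 36.78) / (42.08 - 17.3) * 100 = 5.3 / 24.78 * 100 = 21.4%

21.4


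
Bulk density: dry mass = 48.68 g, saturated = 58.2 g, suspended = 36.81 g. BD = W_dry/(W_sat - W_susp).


BD = 48.68 / (58.2 - 36.81) = 48.68 / 21.39 = 2.276 g/cm^3

2.276


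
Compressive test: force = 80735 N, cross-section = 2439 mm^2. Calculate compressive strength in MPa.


CS = 80735 / 2439 = 33.1 MPa

33.1


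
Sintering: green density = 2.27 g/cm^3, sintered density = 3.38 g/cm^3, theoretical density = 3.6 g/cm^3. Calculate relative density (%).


Relative = 3.38 / 3.6 * 100 = 93.9%

93.9


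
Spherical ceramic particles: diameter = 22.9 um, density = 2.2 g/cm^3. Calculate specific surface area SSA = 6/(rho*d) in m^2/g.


SSA = 6 / (2.2 * 22.9) = 0.119 m^2/g

0.119


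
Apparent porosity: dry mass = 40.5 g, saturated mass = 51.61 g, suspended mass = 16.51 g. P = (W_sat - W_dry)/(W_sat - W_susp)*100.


P = (51.61 - 40.5) / (51.61 - 16.51) * 100 = 11.11 / 35.1 * 100 = 31.7%

31.7


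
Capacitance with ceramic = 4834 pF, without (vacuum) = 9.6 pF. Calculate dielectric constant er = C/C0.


er = 4834 / 9.6 = 503.54

503.54


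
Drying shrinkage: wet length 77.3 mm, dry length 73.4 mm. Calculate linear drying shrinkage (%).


DS = (77.3 - 73.4) / 77.3 * 100 = 5.05%

5.05


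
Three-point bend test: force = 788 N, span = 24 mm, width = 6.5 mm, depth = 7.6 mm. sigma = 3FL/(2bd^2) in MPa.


sigma = 3*788*24/(2*6.5*7.6^2) = 75.6 MPa

75.6


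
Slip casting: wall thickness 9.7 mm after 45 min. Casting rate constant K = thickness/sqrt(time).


K = 9.7 / sqrt(45) = 9.7 / 6.7082 = 1.446 mm/min^0.5

1.446


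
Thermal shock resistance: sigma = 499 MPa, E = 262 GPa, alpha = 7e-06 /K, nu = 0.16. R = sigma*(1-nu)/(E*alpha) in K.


R = 499*(1-0.16)/(262*1000*7e-06) = 229 K

229


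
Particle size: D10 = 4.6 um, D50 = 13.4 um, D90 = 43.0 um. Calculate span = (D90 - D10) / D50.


Span = (43.0 - 4.6) / 13.4 = 38.4 / 13.4 = 2.866

2.866


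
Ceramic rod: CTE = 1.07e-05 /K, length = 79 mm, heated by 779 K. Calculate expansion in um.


dL = 1.07e-05 * 79 * 779 * 1000 = 658.489 um

658.489


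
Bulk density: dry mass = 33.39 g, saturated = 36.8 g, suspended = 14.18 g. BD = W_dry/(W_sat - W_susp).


BD = 33.39 / (36.8 - 14.18) = 33.39 / 22.62 = 1.476 g/cm^3

1.476


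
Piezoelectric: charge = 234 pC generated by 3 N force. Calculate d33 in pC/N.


d33 = 234 / 3 = 78.0 pC/N

78.0


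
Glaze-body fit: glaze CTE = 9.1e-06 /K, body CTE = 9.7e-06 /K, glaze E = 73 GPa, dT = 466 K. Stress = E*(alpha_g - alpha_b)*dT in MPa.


Stress = 73*1000*(9.1e-06 - 9.7e-06)*466 = -20.4 MPa

-20.4


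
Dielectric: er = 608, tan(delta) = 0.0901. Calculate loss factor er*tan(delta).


Loss = 608 * 0.0901 = 54.781

54.781


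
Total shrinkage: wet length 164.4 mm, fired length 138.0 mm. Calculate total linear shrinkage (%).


TS = (164.4 - 138.0) / 164.4 * 100 = 16.06%

16.06


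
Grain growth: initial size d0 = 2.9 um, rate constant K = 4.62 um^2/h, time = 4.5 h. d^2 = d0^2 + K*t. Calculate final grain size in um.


d^2 = 2.9^2 + 4.62*4.5 = 29.2
d = sqrt(29.2) = 5.4 um

5.4


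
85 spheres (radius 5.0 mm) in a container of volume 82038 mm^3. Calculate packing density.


V_sphere = 4/3*pi*5.0^3 = 523.5988 mm^3
Total V = 85*523.5988 = 44505.898 mm^3
PD = 44505.898 / 82038 = 0.543

0.543


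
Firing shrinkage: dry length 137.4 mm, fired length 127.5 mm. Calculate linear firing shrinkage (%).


FS = (137.4 - 127.5) / 137.4 * 100 = 7.21%

7.21


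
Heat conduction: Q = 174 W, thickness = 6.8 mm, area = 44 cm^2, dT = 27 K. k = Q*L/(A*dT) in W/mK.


k = 174*6.8/1000/(44/10000*27) = 9.96 W/mK

9.96


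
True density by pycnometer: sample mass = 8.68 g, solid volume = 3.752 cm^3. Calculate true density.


TD = 8.68 / 3.752 = 2.313 g/cm^3

2.313


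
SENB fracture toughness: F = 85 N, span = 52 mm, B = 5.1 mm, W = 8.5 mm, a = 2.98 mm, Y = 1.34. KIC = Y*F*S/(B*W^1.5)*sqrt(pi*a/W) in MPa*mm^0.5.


KIC = 1.34*85*52/(5.1*8.5^1.5)*sqrt(pi*2.98/8.5) = 49.18

49.18


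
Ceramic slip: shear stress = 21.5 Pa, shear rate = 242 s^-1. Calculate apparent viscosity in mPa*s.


eta = tau/gamma * 1000 = 21.5/242 * 1000 = 88.8 mPa*s

88.8


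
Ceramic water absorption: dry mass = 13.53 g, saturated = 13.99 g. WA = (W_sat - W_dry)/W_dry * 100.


WA = (13.99 - 13.53) / 13.53 * 100 = 3.4%

3.4


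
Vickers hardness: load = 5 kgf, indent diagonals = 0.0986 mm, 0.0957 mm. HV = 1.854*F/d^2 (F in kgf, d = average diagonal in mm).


d_avg = (0.0986+0.0957)/2 = 0.09715 mm
HV = 1.854*5/0.09715^2 = 982

982


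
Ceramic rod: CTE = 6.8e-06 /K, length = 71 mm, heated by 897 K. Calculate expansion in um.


dL = 6.8e-06 * 71 * 897 * 1000 = 433.072 um

433.072


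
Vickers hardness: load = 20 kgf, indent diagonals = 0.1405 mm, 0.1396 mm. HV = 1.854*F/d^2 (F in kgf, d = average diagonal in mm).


d_avg = (0.1405+0.1396)/2 = 0.14005 mm
HV = 1.854*20/0.14005^2 = 1890

1890


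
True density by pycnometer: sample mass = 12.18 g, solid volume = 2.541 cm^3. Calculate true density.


TD = 12.18 / 2.541 = 4.793 g/cm^3

4.793


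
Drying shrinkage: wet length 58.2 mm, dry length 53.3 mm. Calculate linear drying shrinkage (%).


DS = (58.2 - 53.3) / 58.2 * 100 = 8.42%

8.42


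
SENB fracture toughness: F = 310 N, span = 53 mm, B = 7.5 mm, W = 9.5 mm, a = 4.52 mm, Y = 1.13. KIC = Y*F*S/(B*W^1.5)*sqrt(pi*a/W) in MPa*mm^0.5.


KIC = 1.13*310*53/(7.5*9.5^1.5)*sqrt(pi*4.52/9.5) = 103.36

103.36


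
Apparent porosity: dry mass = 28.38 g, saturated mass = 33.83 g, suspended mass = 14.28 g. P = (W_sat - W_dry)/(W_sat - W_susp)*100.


P = (33.83 - 28.38) / (33.83 - 14.28) * 100 = 5.45 / 19.55 * 100 = 27.9%

27.9


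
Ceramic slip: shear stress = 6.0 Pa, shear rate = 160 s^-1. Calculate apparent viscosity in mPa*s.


eta = tau/gamma * 1000 = 6.0/160 * 1000 = 37.5 mPa*s

37.5


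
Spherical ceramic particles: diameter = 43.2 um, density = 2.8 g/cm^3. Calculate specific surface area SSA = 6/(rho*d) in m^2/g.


SSA = 6 / (2.8 * 43.2) = 0.05 m^2/g

0.05


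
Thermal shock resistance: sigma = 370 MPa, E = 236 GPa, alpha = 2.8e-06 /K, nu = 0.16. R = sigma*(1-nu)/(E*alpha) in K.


R = 370*(1-0.16)/(236*1000*2.8e-06) = 470 K

470


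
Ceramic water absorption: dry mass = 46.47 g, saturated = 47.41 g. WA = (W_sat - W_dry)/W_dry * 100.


WA = (47.41 - 46.47) / 46.47 * 100 = 2.02%

2.02


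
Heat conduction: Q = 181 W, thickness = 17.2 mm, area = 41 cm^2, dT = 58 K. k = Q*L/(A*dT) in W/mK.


k = 181*17.2/1000/(41/10000*58) = 13.09 W/mK

13.09


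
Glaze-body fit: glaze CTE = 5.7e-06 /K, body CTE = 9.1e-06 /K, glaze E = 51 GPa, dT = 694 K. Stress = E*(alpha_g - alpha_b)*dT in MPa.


Stress = 51*1000*(5.7e-06 - 9.1e-06)*694 = -120.3 MPa

-120.3


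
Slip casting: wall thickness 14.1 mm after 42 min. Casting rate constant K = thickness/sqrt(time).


K = 14.1 / sqrt(42) = 14.1 / 6.4807 = 2.176 mm/min^0.5

2.176


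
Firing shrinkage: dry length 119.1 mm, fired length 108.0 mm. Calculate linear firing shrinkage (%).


FS = (119.1 - 108.0) / 119.1 * 100 = 9.32%

9.32


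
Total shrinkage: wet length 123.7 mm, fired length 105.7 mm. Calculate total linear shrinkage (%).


TS = (123.7 - 105.7) / 123.7 * 100 = 14.55%

14.55


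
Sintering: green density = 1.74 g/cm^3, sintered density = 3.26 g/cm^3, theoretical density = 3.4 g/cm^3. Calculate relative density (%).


Relative = 3.26 / 3.4 * 100 = 95.9%

95.9


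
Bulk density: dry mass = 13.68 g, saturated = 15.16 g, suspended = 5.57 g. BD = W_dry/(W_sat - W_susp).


BD = 13.68 / (15.16 - 5.57) = 13.68 / 9.59 = 1.426 g/cm^3

1.426


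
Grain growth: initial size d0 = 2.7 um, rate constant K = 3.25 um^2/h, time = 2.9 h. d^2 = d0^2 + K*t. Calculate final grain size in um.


d^2 = 2.7^2 + 3.25*2.9 = 16.715
d = sqrt(16.715) = 4.09 um

4.09


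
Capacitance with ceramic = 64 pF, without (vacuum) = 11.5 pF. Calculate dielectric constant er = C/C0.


er = 64 / 11.5 = 5.57

5.57


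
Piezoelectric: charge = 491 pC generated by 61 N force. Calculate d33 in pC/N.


d33 = 491 / 61 = 8.0 pC/N

8.0


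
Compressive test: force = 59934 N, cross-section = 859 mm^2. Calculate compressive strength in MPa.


CS = 59934 / 859 = 69.8 MPa

69.8


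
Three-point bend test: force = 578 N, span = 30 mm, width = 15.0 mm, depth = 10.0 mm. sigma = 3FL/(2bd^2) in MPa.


sigma = 3*578*30/(2*15.0*10.0^2) = 17.3 MPa

17.3


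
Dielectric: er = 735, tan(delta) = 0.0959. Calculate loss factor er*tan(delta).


Loss = 735 * 0.0959 = 70.487

70.487


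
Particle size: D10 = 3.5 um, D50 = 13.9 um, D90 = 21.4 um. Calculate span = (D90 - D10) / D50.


Span = (21.4 - 3.5) / 13.9 = 17.9 / 13.9 = 1.288

1.288


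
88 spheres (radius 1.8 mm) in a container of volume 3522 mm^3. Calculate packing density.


V_sphere = 4/3*pi*1.8^3 = 24.429 mm^3
Total V = 88*24.429 = 2149.752 mm^3
PD = 2149.752 / 3522 = 0.61

0.61


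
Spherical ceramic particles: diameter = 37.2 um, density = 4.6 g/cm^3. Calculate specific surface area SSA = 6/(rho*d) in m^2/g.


SSA = 6 / (4.6 * 37.2) = 0.035 m^2/g

0.035


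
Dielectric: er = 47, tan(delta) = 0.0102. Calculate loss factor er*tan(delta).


Loss = 47 * 0.0102 = 0.479

0.479


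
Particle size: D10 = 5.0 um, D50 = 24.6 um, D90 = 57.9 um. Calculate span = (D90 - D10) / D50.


Span = (57.9 - 5.0) / 24.6 = 52.9 / 24.6 = 2.15

2.15


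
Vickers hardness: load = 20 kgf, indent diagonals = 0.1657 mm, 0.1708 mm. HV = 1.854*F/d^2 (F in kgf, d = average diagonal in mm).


d_avg = (0.1657+0.1708)/2 = 0.16825 mm
HV = 1.854*20/0.16825^2 = 1310

1310


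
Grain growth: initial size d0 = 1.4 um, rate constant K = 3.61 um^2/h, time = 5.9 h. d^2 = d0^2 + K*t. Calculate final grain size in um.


d^2 = 1.4^2 + 3.61*5.9 = 23.259
d = sqrt(23.259) = 4.82 um

4.82


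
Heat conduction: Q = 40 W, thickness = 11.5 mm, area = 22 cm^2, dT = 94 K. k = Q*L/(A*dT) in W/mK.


k = 40*11.5/1000/(22/10000*94) = 2.22 W/mK

2.22


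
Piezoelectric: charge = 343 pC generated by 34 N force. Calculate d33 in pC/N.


d33 = 343 / 34 = 10.1 pC/N

10.1


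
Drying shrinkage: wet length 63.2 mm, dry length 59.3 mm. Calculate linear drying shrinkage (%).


DS = (63.2 - 59.3) / 63.2 * 100 = 6.17%

6.17


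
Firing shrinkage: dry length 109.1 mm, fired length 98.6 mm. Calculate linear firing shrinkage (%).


FS = (109.1 - 98.6) / 109.1 * 100 = 9.62%

9.62


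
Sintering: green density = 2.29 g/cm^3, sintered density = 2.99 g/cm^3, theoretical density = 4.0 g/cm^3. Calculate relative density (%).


Relative = 2.99 / 4.0 * 100 = 74.8%

74.8


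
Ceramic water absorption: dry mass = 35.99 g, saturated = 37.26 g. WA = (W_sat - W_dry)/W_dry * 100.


WA = (37.26 - 35.99) / 35.99 * 100 = 3.53%

3.53


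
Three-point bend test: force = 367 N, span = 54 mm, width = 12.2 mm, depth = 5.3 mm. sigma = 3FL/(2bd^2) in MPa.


sigma = 3*367*54/(2*12.2*5.3^2) = 86.7 MPa

86.7


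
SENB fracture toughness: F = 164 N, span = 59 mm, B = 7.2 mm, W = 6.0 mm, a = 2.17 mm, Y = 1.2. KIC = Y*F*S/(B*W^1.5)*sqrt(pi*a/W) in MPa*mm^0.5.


KIC = 1.2*164*59/(7.2*6.0^1.5)*sqrt(pi*2.17/6.0) = 116.96

116.96


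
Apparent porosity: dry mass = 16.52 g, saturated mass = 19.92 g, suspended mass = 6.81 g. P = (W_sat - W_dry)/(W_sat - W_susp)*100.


P = (19.92 - 16.52) / (19.92 - 6.81) * 100 = 3.4 / 13.11 * 100 = 25.9%

25.9


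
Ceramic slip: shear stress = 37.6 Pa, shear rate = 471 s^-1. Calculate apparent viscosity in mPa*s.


eta = tau/gamma * 1000 = 37.6/471 * 1000 = 79.8 mPa*s

79.8


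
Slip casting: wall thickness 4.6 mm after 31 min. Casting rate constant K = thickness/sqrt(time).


K = 4.6 / sqrt(31) = 4.6 / 5.5678 = 0.826 mm/min^0.5

0.826


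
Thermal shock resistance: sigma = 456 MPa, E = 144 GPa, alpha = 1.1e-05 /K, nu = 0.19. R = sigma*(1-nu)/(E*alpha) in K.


R = 456*(1-0.19)/(144*1000*1.1e-05) = 233 K

233


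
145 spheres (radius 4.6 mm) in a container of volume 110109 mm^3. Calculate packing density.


V_sphere = 4/3*pi*4.6^3 = 407.7201 mm^3
Total V = 145*407.7201 = 59119.4145 mm^3
PD = 59119.4145 / 110109 = 0.537

0.537


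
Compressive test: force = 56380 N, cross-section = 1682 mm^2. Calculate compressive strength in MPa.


CS = 56380 / 1682 = 33.5 MPa

33.5


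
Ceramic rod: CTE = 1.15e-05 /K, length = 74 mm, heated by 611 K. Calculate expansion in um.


dL = 1.15e-05 * 74 * 611 * 1000 = 519.961 um

519.961


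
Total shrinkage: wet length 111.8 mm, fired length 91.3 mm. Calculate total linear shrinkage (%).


TS = (111.8 - 91.3) / 111.8 * 100 = 18.34%

18.34


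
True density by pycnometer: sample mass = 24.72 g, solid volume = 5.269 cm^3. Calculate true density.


TD = 24.72 / 5.269 = 4.692 g/cm^3

4.692


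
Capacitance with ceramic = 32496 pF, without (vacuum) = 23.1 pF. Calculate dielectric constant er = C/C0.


er = 32496 / 23.1 = 1406.75

1406.75


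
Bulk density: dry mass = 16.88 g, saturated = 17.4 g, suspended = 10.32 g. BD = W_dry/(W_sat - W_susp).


BD = 16.88 / (17.4 - 10.32) = 16.88 / 7.08 = 2.384 g/cm^3

2.384


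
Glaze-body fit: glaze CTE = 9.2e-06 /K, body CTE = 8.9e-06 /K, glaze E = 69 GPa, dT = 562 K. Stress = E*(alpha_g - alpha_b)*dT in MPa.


Stress = 69*1000*(9.2e-06 - 8.9e-06)*562 = 11.6 MPa

11.6


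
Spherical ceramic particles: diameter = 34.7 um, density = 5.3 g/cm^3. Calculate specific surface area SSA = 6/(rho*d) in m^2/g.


SSA = 6 / (5.3 * 34.7) = 0.033 m^2/g

0.033


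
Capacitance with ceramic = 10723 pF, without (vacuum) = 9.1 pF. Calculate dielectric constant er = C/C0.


er = 10723 / 9.1 = 1178.35

1178.35


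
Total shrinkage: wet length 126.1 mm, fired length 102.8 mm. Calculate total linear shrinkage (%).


TS = (126.1 - 102.8) / 126.1 * 100 = 18.48%

18.48


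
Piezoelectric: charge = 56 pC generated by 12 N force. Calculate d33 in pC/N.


d33 = 56 / 12 = 4.7 pC/N

4.7


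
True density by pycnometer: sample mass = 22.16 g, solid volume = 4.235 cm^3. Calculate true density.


TD = 22.16 / 4.235 = 5.233 g/cm^3

5.233


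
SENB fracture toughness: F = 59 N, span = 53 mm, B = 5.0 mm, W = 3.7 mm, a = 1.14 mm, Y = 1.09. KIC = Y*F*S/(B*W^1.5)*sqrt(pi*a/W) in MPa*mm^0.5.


KIC = 1.09*59*53/(5.0*3.7^1.5)*sqrt(pi*1.14/3.7) = 94.23

94.23


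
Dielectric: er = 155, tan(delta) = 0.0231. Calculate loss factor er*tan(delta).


Loss = 155 * 0.0231 = 3.581

3.581


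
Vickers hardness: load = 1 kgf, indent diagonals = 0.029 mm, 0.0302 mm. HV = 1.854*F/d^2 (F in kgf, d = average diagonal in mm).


d_avg = (0.029+0.0302)/2 = 0.0296 mm
HV = 1.854*1/0.0296^2 = 2116

2116


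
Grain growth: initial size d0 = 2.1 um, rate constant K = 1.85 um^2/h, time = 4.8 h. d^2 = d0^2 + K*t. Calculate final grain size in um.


d^2 = 2.1^2 + 1.85*4.8 = 13.29
d = sqrt(13.29) = 3.65 um

3.65


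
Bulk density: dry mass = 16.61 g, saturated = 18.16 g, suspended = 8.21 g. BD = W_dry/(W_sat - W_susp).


BD = 16.61 / (18.16 - 8.21) = 16.61 / 9.95 = 1.669 g/cm^3

1.669


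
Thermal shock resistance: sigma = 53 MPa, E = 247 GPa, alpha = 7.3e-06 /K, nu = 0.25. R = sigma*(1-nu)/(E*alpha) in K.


R = 53*(1-0.25)/(247*1000*7.3e-06) = 22 K

22


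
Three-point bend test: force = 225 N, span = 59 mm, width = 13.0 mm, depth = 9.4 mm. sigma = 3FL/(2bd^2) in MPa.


sigma = 3*225*59/(2*13.0*9.4^2) = 17.3 MPa

17.3


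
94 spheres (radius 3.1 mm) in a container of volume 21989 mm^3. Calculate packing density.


V_sphere = 4/3*pi*3.1^3 = 124.7882 mm^3
Total V = 94*124.7882 = 11730.0908 mm^3
PD = 11730.0908 / 21989 = 0.533

0.533


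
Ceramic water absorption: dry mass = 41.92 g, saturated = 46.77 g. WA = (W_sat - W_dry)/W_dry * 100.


WA = (46.77 - 41.92) / 41.92 * 100 = 11.57%

11.57


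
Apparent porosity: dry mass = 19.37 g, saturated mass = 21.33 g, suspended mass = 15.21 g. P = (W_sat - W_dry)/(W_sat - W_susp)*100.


P = (21.33 - 19.37) / (21.33 - 15.21) * 100 = 1.96 / 6.12 * 100 = 32.0%

32.0


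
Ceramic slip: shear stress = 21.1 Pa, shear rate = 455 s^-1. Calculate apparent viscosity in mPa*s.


eta = tau/gamma * 1000 = 21.1/455 * 1000 = 46.4 mPa*s

46.4


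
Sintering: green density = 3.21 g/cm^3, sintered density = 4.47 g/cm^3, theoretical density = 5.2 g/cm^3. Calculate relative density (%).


Relative = 4.47 / 5.2 * 100 = 86.0%

86.0


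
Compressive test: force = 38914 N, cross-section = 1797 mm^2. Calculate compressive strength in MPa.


CS = 38914 / 1797 = 21.7 MPa

21.7


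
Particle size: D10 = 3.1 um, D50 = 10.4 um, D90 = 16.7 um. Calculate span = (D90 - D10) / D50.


Span = (16.7 - 3.1) / 10.4 = 13.6 / 10.4 = 1.308

1.308


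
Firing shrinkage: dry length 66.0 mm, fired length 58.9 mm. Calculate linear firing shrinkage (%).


FS = (66.0 - 58.9) / 66.0 * 100 = 10.76%

10.76


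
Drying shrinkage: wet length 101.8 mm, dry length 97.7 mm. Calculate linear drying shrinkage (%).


DS = (101.8 - 97.7) / 101.8 * 100 = 4.03%

4.03


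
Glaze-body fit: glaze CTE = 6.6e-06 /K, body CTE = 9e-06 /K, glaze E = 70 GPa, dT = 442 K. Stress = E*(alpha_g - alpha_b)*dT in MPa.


Stress = 70*1000*(6.6e-06 - 9e-06)*442 = -74.3 MPa

-74.3


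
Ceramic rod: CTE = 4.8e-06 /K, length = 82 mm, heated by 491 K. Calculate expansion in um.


dL = 4.8e-06 * 82 * 491 * 1000 = 193.258 um

193.258


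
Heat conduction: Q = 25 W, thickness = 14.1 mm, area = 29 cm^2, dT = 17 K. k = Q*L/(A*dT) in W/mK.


k = 25*14.1/1000/(29/10000*17) = 7.15 W/mK

7.15


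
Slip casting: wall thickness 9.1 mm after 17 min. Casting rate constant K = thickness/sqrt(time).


K = 9.1 / sqrt(17) = 9.1 / 4.1231 = 2.207 mm/min^0.5

2.207


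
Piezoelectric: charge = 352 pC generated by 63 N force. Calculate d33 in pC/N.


d33 = 352 / 63 = 5.6 pC/N

5.6


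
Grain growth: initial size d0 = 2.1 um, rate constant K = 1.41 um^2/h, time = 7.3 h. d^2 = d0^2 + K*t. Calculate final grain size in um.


d^2 = 2.1^2 + 1.41*7.3 = 14.703
d = sqrt(14.703) = 3.83 um

3.83


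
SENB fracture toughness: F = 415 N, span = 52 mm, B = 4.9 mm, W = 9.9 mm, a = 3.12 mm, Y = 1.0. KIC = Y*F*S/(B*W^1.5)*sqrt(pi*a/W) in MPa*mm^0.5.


KIC = 1.0*415*52/(4.9*9.9^1.5)*sqrt(pi*3.12/9.9) = 140.68

140.68


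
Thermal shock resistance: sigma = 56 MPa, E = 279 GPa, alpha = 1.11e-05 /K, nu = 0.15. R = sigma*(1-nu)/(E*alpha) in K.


R = 56*(1-0.15)/(279*1000*1.11e-05) = 15 K

15


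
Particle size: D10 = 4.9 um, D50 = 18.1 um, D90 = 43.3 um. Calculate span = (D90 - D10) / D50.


Span = (43.3 - 4.9) / 18.1 = 38.4 / 18.1 = 2.122

2.122


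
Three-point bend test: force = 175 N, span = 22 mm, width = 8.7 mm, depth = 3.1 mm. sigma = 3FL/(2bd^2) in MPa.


sigma = 3*175*22/(2*8.7*3.1^2) = 69.1 MPa

69.1


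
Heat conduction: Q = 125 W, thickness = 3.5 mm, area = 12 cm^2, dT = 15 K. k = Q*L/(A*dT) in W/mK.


k = 125*3.5/1000/(12/10000*15) = 24.31 W/mK

24.31


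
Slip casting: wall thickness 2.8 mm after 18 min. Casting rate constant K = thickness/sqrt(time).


K = 2.8 / sqrt(18) = 2.8 / 4.2426 = 0.66 mm/min^0.5

0.66


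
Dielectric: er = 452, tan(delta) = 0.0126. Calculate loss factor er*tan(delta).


Loss = 452 * 0.0126 = 5.695

5.695


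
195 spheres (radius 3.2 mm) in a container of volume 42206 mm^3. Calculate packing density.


V_sphere = 4/3*pi*3.2^3 = 137.2583 mm^3
Total V = 195*137.2583 = 26765.3685 mm^3
PD = 26765.3685 / 42206 = 0.634

0.634


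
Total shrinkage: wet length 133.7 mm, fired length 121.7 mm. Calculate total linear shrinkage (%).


TS = (133.7 - 121.7) / 133.7 * 100 = 8.98%

8.98


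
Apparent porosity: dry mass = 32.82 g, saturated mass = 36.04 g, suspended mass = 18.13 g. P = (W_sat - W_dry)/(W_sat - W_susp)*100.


P = (36.04 - 32.82) / (36.04 - 18.13) * 100 = 3.22 / 17.91 * 100 = 18.0%

18.0


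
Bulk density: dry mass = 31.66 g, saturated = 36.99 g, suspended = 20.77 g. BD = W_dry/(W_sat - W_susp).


BD = 31.66 / (36.99 - 20.77) = 31.66 / 16.22 = 1.952 g/cm^3

1.952


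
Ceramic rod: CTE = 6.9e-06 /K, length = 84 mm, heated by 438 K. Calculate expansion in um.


dL = 6.9e-06 * 84 * 438 * 1000 = 253.865 um

253.865


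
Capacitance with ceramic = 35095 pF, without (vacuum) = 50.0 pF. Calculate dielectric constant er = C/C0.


er = 35095 / 50.0 = 701.9

701.9


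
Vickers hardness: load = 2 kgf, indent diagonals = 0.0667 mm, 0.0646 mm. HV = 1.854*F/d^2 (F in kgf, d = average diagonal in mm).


d_avg = (0.0667+0.0646)/2 = 0.06565 mm
HV = 1.854*2/0.06565^2 = 860

860


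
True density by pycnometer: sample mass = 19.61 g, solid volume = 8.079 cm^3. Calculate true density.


TD = 19.61 / 8.079 = 2.427 g/cm^3

2.427


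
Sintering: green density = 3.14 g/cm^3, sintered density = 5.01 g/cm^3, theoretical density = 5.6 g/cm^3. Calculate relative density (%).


Relative = 5.01 / 5.6 * 100 = 89.5%

89.5


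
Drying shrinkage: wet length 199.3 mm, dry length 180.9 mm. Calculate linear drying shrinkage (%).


DS = (199.3 - 180.9) / 199.3 * 100 = 9.23%

9.23


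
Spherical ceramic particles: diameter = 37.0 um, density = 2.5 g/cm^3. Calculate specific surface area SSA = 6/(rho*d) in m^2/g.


SSA = 6 / (2.5 * 37.0) = 0.065 m^2/g

0.065


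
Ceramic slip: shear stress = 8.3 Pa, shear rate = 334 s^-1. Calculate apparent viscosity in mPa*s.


eta = tau/gamma * 1000 = 8.3/334 * 1000 = 24.9 mPa*s

24.9
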